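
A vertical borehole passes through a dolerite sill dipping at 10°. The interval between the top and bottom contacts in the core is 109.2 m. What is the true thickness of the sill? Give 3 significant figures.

108 m

True thickness t = h · cos(dip) = 109.2 × cos 10°
t = 109.2 × 0.9848 = 107.541 m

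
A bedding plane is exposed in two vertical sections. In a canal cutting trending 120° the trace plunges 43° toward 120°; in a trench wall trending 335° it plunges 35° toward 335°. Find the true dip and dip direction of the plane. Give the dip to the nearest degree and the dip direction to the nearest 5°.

true dip 70°, dip direction 050°

Each apparent-dip line lies in the plane. As unit vectors (x east, y north, z up), v₁ plunges 43°→120° and v₂ plunges 35°→335°.
n = v₁ × v₂ = (0.716, 0.599, 0.344) (taken with n_z > 0).
True dip = arccos(n_z / |n|) = arccos(0.3453) = 69.8°.
Dip direction = azimuth of (n_x, n_y) = atan2(0.716, 0.599) = 50°.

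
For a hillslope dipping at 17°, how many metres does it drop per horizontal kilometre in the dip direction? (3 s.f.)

drop per km = 1000 × tan 17° = 1000 × 0.3057

306 m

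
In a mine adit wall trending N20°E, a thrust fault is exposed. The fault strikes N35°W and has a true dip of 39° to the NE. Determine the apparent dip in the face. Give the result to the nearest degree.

34°

Angle between strike (N35°W) and section (N20°E): β = 55°.
tan α = tan 39° × sin 55° = 0.8098 × 0.8192 = 0.6633
apparent dip = arctan 0.6633 = 33.56°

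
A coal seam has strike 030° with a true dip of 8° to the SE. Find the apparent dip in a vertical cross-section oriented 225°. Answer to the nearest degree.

The strike is 030° and the section trends 225°; the acute angle between them is β = 15°.
tan α = tan 8° × sin 15° = 0.1405 × 0.2588 = 0.0364
apparent dip = arctan 0.0364 = 2.08°

2°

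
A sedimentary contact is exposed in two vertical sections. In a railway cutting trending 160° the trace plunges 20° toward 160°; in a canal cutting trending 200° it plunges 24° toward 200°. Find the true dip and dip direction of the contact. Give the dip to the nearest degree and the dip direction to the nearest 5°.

Each apparent-dip line lies in the plane. As unit vectors (x east, y north, z up), v₁ plunges 20°→160° and v₂ plunges 24°→200°.
Cross product v₁ × v₂ gives the pole to the plane: n ∝ (-0.066, -0.238, 0.552).
True dip = arccos(n_z / |n|) = arccos(0.9131) = 24.1°.
Dip direction = azimuth of (n_x, n_y) = atan2(-0.066, -0.238) = 195°.

true dip 24°, dip direction 195°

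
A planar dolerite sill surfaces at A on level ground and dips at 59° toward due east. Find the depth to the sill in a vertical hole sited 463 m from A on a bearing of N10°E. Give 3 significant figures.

134 m

The hole lies 80° from the dip direction, so the down-dip offset is 463 × cos 80° = 80.40 m.
Depth = down-dip offset × tan(dip) = 80.40 × tan 59° = 80.40 × 1.6643
Depth = 133.81 m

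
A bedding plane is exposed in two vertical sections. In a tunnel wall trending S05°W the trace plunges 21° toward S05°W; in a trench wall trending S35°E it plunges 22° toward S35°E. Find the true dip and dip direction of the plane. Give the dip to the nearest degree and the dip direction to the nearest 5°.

true dip 23°, dip direction 160°

The two traces are lines in the plane: v₁ = (sin 185°·cos 21°, cos 185°·cos 21°, −sin 21°), v₂ = (sin 145°·cos 22°, cos 145°·cos 22°, −sin 22°).
n = v₁ × v₂ = (0.076, -0.221, 0.556) (taken with n_z > 0).
True dip = arccos(n_z / |n|) = arccos(0.9219) = 22.8°.
Dip direction = atan2(0.076, -0.221) = 161° (azimuth of n's horizontal projection).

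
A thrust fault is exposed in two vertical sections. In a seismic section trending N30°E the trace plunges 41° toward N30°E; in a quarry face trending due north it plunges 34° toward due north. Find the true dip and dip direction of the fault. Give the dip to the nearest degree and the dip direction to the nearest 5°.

true dip 41°, dip direction 040°

Represent each trace as a vector plunging at its apparent dip toward its trend (east-north-up frame): v₁ = (0.377, 0.654, -0.656), v₂ = (0.000, 0.829, -0.559).
n = v₁ × v₂ = (0.178, 0.211, 0.313) (taken with n_z > 0).
True dip = arccos(n_z / |n|) = arccos(0.7495) = 41.5°.
The horizontal component of n points toward azimuth atan2(n_x, n_y) = 40°, the dip direction.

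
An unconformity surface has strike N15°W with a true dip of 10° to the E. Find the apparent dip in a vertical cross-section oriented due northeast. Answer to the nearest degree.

9°

The section lies 60° from the strike.
tan(apparent dip) = tan 10° · sin 60° = 0.1527
apparent dip = arctan 0.1527 = 8.68°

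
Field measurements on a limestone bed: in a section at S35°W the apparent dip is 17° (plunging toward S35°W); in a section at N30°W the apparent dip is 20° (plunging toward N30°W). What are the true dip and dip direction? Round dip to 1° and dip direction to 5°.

true dip 32°, dip direction 275°

The two traces are lines in the plane: v₁ = (sin 215°·cos 17°, cos 215°·cos 17°, −sin 17°), v₂ = (sin 330°·cos 20°, cos 330°·cos 20°, −sin 20°).
The plane normal is n = v₁ × v₂ ∝ (-0.506, 0.050, 0.814).
tan δ = √(n_x²+n_y²)/n_z = 0.508/0.814, so δ = 32.0°.
Dip direction = atan2(-0.506, 0.050) = 276° (azimuth of n's horizontal projection).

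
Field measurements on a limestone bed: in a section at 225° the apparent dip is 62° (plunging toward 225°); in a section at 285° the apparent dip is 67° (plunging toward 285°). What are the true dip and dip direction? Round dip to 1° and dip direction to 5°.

Represent each trace as a vector plunging at its apparent dip toward its trend (east-north-up frame): v₁ = (-0.332, -0.332, -0.883), v₂ = (-0.377, 0.101, -0.921).
Cross product v₁ × v₂ gives the pole to the plane: n ∝ (-0.395, -0.028, 0.159).
Dip δ = arctan(|n_h|/n_z) = arctan(0.396/0.159) = 68.1°.
Dip direction = atan2(-0.395, -0.028) = 266° (azimuth of n's horizontal projection).

true dip 68°, dip direction 265°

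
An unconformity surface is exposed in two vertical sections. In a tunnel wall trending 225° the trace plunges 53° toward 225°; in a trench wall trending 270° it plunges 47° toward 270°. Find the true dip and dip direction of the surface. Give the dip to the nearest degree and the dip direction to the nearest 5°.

Represent each trace as a vector plunging at its apparent dip toward its trend (east-north-up frame): v₁ = (-0.426, -0.426, -0.799), v₂ = (-0.682, -0.000, -0.731).
The plane normal is n = v₁ × v₂ ∝ (-0.311, -0.233, 0.290).
Dip δ = arctan(|n_h|/n_z) = arctan(0.389/0.290) = 53.3°.
Dip direction = azimuth of (n_x, n_y) = atan2(-0.311, -0.233) = 233°.

true dip 53°, dip direction 235°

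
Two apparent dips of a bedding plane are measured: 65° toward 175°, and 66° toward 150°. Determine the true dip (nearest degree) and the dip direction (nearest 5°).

Each apparent-dip line lies in the plane. As unit vectors (x east, y north, z up), v₁ plunges 65°→175° and v₂ plunges 66°→150°.
Cross product v₁ × v₂ gives the pole to the plane: n ∝ (0.065, -0.151, 0.073).
True dip = arccos(n_z / |n|) = arccos(0.4045) = 66.1°.
Dip direction = atan2(0.065, -0.151) = 157° (azimuth of n's horizontal projection).

true dip 66°, dip direction 155°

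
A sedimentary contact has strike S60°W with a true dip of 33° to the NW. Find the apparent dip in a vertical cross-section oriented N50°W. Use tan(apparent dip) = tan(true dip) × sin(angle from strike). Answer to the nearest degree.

31°

The strike is S60°W and the section trends N50°W; the acute angle between them is β = 70°.
tan(apparent dip) = tan 33° · sin 70° = 0.6102
α = arctan(0.6102) = 31.39°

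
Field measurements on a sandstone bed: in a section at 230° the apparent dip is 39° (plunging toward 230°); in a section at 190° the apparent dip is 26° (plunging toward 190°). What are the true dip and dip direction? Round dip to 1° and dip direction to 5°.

Each apparent-dip line lies in the plane. As unit vectors (x east, y north, z up), v₁ plunges 39°→230° and v₂ plunges 26°→190°.
The plane normal is n = v₁ × v₂ ∝ (-0.338, -0.163, 0.449).
True dip = arccos(n_z / |n|) = arccos(0.7673) = 39.9°.
The horizontal component of n points toward azimuth atan2(n_x, n_y) = 244°, the dip direction.

true dip 40°, dip direction 245°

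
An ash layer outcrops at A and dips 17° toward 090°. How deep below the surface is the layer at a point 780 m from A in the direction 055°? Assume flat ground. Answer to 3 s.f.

195 m

The hole lies 35° from the dip direction, so the down-dip offset is 780 × cos 35° = 638.94 m.
Depth = down-dip offset × tan(dip) = 638.94 × tan 17° = 638.94 × 0.3057
Depth = 195.34 m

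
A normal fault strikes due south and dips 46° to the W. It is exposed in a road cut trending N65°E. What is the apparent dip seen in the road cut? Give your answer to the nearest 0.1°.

The section lies 65° from the strike.
tan α = tan 46° × sin 65° = 1.0355 × 0.9063 = 0.9385
apparent dip = arctan 0.9385 = 43.18°

43.2°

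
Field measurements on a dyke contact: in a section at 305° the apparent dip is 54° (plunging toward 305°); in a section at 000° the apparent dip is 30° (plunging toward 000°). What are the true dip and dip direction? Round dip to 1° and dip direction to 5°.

Each apparent-dip line lies in the plane. As unit vectors (x east, y north, z up), v₁ plunges 54°→305° and v₂ plunges 30°→000°.
n = v₁ × v₂ = (-0.532, 0.241, 0.417) (taken with n_z > 0).
Dip δ = arctan(|n_h|/n_z) = arctan(0.584/0.417) = 54.5°.
Dip direction = atan2(-0.532, 0.241) = 294° (azimuth of n's horizontal projection).

true dip 54°, dip direction 295°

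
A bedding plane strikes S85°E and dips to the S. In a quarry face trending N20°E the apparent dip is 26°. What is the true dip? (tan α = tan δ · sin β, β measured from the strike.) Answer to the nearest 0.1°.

The section is 75° from the strike.
tan δ = tan α / sin β = tan 26° / sin 75° = 0.4877 / 0.9659 = 0.5049
δ = arctan(0.5049) = 26.79°

26.8°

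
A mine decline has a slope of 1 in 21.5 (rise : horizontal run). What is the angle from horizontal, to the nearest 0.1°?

tan θ = 1/21.5 = 0.0465
θ = arctan(0.0465) = 2.66°

2.7°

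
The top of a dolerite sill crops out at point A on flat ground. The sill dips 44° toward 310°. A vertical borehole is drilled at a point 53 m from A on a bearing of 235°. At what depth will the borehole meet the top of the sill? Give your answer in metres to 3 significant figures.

13.2 m

The hole lies 75° from the dip direction, so the down-dip offset is 53 × cos 75° = 13.72 m.
Depth = down-dip offset × tan(dip) = 13.72 × tan 44° = 13.72 × 0.9657
Depth = 13.25 m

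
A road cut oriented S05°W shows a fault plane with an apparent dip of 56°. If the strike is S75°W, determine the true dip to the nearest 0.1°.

The section is 70° from the strike.
tan δ = tan α / sin β = tan 56° / sin 70° = 1.4826 / 0.9397 = 1.5777
true dip = arctan 1.5777 = 57.63°

57.6°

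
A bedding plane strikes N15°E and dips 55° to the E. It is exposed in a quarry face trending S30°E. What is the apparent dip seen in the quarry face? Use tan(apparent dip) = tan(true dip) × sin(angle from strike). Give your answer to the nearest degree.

45°

The section lies 45° from the strike.
tan α = tan 55° × sin 45° = 1.4281 × 0.7071 = 1.0099
apparent dip = arctan 1.0099 = 45.28°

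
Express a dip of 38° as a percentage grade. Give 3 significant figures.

78.1%

grade % = 100 × tan 38° = 100 × 0.7813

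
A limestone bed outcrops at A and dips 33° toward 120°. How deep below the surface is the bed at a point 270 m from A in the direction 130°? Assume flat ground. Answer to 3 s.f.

173 m

The hole lies 10° from the dip direction, so the down-dip offset is 270 × cos 10° = 265.90 m.
Depth = down-dip offset × tan(dip) = 265.90 × tan 33° = 265.90 × 0.6494
Depth = 172.68 m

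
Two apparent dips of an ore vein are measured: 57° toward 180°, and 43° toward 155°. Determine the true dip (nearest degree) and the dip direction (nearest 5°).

true dip 62°, dip direction 215°

Represent each trace as a vector plunging at its apparent dip toward its trend (east-north-up frame): v₁ = (0.000, -0.545, -0.839), v₂ = (0.309, -0.663, -0.682).
The plane normal is n = v₁ × v₂ ∝ (-0.184, -0.259, 0.168).
tan δ = √(n_x²+n_y²)/n_z = 0.318/0.168, so δ = 62.1°.
Dip direction = azimuth of (n_x, n_y) = atan2(-0.184, -0.259) = 215°.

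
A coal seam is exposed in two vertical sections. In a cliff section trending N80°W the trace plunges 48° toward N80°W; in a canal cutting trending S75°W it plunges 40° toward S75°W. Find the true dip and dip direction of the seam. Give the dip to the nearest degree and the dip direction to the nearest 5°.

true dip 50°, dip direction 300°

Represent each trace as a vector plunging at its apparent dip toward its trend (east-north-up frame): v₁ = (-0.659, 0.116, -0.743), v₂ = (-0.740, -0.198, -0.643).
n = v₁ × v₂ = (-0.222, 0.126, 0.217) (taken with n_z > 0).
True dip = arccos(n_z / |n|) = arccos(0.6468) = 49.7°.
Dip direction = azimuth of (n_x, n_y) = atan2(-0.222, 0.126) = 300°.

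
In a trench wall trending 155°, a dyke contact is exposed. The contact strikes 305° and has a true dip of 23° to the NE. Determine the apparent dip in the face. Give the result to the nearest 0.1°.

The section lies 30° from the strike.
tan α = tan 23° × sin 30° = 0.4245 × 0.5000 = 0.2122
apparent dip = arctan 0.2122 = 11.98°

12.0°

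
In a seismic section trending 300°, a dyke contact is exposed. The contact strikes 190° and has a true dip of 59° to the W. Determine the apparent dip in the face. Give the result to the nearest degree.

Angle between strike (190°) and section (300°): β = 70°.
tan(apparent dip) = tan 59° · sin 70° = 1.5639
α = arctan(1.5639) = 57.40°

57°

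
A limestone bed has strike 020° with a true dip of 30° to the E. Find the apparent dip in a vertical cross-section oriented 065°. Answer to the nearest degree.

22°

The section lies 45° from the strike.
tan(apparent dip) = tan 30° · sin 45° = 0.4082
α = arctan(0.4082) = 22.21°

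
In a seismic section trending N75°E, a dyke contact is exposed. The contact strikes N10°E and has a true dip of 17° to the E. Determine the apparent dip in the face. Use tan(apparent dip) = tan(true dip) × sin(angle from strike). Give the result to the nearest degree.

15°

The section lies 65° from the strike.
tan(apparent dip) = tan 17° · sin 65° = 0.2771
apparent dip = arctan 0.2771 = 15.49°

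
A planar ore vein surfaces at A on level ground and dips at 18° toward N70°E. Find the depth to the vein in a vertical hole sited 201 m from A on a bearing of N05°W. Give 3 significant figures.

The hole lies 75° from the dip direction, so the down-dip offset is 201 × cos 75° = 52.02 m.
Depth = down-dip offset × tan(dip) = 52.02 × tan 18° = 52.02 × 0.3249
Depth = 16.90 m

16.9 m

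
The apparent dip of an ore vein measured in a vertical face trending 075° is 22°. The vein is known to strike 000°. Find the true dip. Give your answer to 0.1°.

β = acute angle between strike 000° and section 075° = 75°.
tan δ = tan α / sin β = tan 22° / sin 75° = 0.4040 / 0.9659 = 0.4183
true dip = arctan 0.4183 = 22.70°

22.7°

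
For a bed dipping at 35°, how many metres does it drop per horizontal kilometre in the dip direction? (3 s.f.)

700 m

drop per km = 1000 × tan 35° = 1000 × 0.7002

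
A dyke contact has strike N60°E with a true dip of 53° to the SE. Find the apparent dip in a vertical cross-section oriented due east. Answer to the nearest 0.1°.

33.6°

Angle between strike (N60°E) and section (due east): β = 30°.
tan(apparent dip) = tan 53° · sin 30° = 0.6635
apparent dip = arctan 0.6635 = 33.57°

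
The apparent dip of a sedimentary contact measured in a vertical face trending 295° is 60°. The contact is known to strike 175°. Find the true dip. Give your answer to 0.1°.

63.4°

β = acute angle between strike 175° and section 295° = 60°.
tan(true dip) = tan 60° / sin 60° = 2.0000
true dip = arctan 2.0000 = 63.43°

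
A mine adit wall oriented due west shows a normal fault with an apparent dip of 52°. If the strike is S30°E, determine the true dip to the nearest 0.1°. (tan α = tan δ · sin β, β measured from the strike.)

55.9°

β = acute angle between strike S30°E and section due west = 60°.
tan(true dip) = tan 52° / sin 60° = 1.4779
δ = arctan(1.4779) = 55.92°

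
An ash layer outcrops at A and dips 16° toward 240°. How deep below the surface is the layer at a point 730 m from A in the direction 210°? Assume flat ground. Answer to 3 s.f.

The hole lies 30° from the dip direction, so the down-dip offset is 730 × cos 30° = 632.20 m.
Depth = down-dip offset × tan(dip) = 632.20 × tan 16° = 632.20 × 0.2867
Depth = 181.28 m

181 m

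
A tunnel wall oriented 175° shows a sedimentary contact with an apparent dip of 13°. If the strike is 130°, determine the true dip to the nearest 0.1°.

18.1°

β = acute angle between strike 130° and section 175° = 45°.
tan δ = tan α / sin β = tan 13° / sin 45° = 0.2309 / 0.7071 = 0.3265
true dip = arctan 0.3265 = 18.08°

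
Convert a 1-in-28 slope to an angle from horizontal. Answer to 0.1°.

2.0°

tan θ = 1/28 = 0.0357
θ = arctan(0.0357) = 2.05°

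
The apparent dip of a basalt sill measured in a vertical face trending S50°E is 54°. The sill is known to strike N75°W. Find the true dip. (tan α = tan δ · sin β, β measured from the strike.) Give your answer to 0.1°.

The section is 25° from the strike.
tan δ = tan α / sin β = tan 54° / sin 25° = 1.3764 / 0.4226 = 3.2568
true dip = arctan 3.2568 = 72.93°

72.9°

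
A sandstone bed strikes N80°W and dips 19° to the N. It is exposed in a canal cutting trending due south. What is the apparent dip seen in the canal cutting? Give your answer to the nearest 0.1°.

The section lies 80° from the strike.
tan α = tan 19° × sin 80° = 0.3443 × 0.9848 = 0.3391
α = arctan(0.3391) = 18.73°

18.7°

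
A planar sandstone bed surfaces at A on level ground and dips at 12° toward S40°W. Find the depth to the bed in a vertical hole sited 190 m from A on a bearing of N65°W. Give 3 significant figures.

The hole lies 75° from the dip direction, so the down-dip offset is 190 × cos 75° = 49.18 m.
Depth = down-dip offset × tan(dip) = 49.18 × tan 12° = 49.18 × 0.2126
Depth = 10.45 m

10.5 m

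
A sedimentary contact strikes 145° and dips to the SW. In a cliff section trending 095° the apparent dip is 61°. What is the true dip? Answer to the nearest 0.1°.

67.0°

The section is 50° from the strike.
tan δ = tan α / sin β = tan 61° / sin 50° = 1.8040 / 0.7660 = 2.3550
true dip = arctan 2.3550 = 66.99°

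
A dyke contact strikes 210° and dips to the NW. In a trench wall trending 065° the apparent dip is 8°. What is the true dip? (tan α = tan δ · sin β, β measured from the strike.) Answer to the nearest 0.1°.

The section is 35° from the strike.
tan δ = tan α / sin β = tan 8° / sin 35° = 0.1405 / 0.5736 = 0.2450
true dip = arctan 0.2450 = 13.77°

13.8°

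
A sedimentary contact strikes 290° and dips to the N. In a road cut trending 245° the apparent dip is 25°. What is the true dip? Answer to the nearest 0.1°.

33.4°

The section is 45° from the strike.
tan(true dip) = tan 25° / sin 45° = 0.6595
true dip = arctan 0.6595 = 33.40°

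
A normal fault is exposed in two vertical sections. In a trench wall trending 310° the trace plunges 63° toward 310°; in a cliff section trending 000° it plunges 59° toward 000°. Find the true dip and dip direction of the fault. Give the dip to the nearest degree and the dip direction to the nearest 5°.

The two traces are lines in the plane: v₁ = (sin 310°·cos 63°, cos 310°·cos 63°, −sin 63°), v₂ = (sin 0°·cos 59°, cos 0°·cos 59°, −sin 59°).
n = v₁ × v₂ = (-0.209, 0.298, 0.179) (taken with n_z > 0).
True dip = arccos(n_z / |n|) = arccos(0.4416) = 63.8°.
Dip direction = azimuth of (n_x, n_y) = atan2(-0.209, 0.298) = 325°.

true dip 64°, dip direction 325°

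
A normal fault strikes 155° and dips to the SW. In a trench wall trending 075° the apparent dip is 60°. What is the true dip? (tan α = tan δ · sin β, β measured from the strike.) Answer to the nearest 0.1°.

60.4°

The section is 80° from the strike.
tan δ = tan α / sin β = tan 60° / sin 80° = 1.7321 / 0.9848 = 1.7588
δ = arctan(1.7588) = 60.38°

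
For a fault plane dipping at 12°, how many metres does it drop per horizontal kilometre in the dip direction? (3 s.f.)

213 m

drop per km = 1000 × tan 12° = 1000 × 0.2126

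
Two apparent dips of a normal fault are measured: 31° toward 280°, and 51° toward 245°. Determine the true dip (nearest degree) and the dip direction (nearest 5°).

true dip 55°, dip direction 215°

Each apparent-dip line lies in the plane. As unit vectors (x east, y north, z up), v₁ plunges 31°→280° and v₂ plunges 51°→245°.
Cross product v₁ × v₂ gives the pole to the plane: n ∝ (-0.253, -0.362, 0.309).
True dip = arccos(n_z / |n|) = arccos(0.5738) = 55.0°.
Dip direction = azimuth of (n_x, n_y) = atan2(-0.253, -0.362) = 215°.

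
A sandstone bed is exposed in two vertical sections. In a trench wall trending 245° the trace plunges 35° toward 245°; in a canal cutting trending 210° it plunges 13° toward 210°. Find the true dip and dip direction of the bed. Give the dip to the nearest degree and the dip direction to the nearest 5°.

true dip 43°, dip direction 285°

Represent each trace as a vector plunging at its apparent dip toward its trend (east-north-up frame): v₁ = (-0.742, -0.346, -0.574), v₂ = (-0.487, -0.844, -0.225).
The plane normal is n = v₁ × v₂ ∝ (-0.406, 0.112, 0.458).
True dip = arccos(n_z / |n|) = arccos(0.7358) = 42.6°.
Dip direction = atan2(-0.406, 0.112) = 285° (azimuth of n's horizontal projection).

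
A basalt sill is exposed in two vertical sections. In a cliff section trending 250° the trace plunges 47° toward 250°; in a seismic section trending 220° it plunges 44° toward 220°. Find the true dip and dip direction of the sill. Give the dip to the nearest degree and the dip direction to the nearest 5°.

The two traces are lines in the plane: v₁ = (sin 250°·cos 47°, cos 250°·cos 47°, −sin 47°), v₂ = (sin 220°·cos 44°, cos 220°·cos 44°, −sin 44°).
Cross product v₁ × v₂ gives the pole to the plane: n ∝ (-0.241, -0.107, 0.245).
Dip δ = arctan(|n_h|/n_z) = arctan(0.264/0.245) = 47.1°.
Dip direction = atan2(-0.241, -0.107) = 246° (azimuth of n's horizontal projection).

true dip 47°, dip direction 245°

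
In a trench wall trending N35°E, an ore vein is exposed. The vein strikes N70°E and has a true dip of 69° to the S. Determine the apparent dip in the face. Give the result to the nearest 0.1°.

The strike is N70°E and the section trends N35°E; the acute angle between them is β = 35°.
tan(apparent dip) = tan 69° · sin 35° = 1.4942
α = arctan(1.4942) = 56.21°

56.2°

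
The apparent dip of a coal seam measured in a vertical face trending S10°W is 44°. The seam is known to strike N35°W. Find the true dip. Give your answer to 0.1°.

The section is 45° from the strike.
tan δ = tan α / sin β = tan 44° / sin 45° = 0.9657 / 0.7071 = 1.3657
true dip = arctan 1.3657 = 53.79°

53.8°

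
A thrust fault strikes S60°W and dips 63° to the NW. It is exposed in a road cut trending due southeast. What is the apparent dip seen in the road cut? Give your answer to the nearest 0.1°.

Angle between strike (S60°W) and section (due southeast): β = 75°.
tan α = tan 63° × sin 75° = 1.9626 × 0.9659 = 1.8957
α = arctan(1.8957) = 62.19°

62.2°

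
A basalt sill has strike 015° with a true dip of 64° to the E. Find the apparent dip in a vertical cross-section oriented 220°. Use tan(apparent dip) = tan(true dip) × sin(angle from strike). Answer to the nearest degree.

41°

Angle between strike (015°) and section (220°): β = 25°.
tan(apparent dip) = tan 64° · sin 25° = 0.8665
apparent dip = arctan 0.8665 = 40.91°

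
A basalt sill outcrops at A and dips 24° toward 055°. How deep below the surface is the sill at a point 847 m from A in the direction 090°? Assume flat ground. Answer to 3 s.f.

The hole lies 35° from the dip direction, so the down-dip offset is 847 × cos 35° = 693.82 m.
Depth = down-dip offset × tan(dip) = 693.82 × tan 24° = 693.82 × 0.4452
Depth = 308.91 m

309 m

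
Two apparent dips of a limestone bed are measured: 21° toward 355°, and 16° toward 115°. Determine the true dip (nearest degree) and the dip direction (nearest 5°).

true dip 34°, dip direction 050°

The two traces are lines in the plane: v₁ = (sin 355°·cos 21°, cos 355°·cos 21°, −sin 21°), v₂ = (sin 115°·cos 16°, cos 115°·cos 16°, −sin 16°).
The plane normal is n = v₁ × v₂ ∝ (0.402, 0.335, 0.777).
True dip = arccos(n_z / |n|) = arccos(0.8296) = 33.9°.
Dip direction = azimuth of (n_x, n_y) = atan2(0.402, 0.335) = 50°.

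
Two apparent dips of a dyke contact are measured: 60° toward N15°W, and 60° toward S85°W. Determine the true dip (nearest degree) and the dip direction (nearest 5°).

true dip 66°, dip direction 305°

The two traces are lines in the plane: v₁ = (sin 345°·cos 60°, cos 345°·cos 60°, −sin 60°), v₂ = (sin 265°·cos 60°, cos 265°·cos 60°, −sin 60°).
Cross product v₁ × v₂ gives the pole to the plane: n ∝ (-0.456, 0.319, 0.246).
Dip δ = arctan(|n_h|/n_z) = arctan(0.557/0.246) = 66.1°.
The horizontal component of n points toward azimuth atan2(n_x, n_y) = 305°, the dip direction.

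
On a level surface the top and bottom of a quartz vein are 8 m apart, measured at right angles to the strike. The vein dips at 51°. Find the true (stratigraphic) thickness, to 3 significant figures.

6.22 m

True thickness t = w · sin(dip) = 8 × sin 51°
t = 8 × 0.7771 = 6.217 m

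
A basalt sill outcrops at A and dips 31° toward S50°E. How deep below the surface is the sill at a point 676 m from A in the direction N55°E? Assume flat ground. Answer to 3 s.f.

105 m

The hole lies 75° from the dip direction, so the down-dip offset is 676 × cos 75° = 174.96 m.
Depth = down-dip offset × tan(dip) = 174.96 × tan 31° = 174.96 × 0.6009
Depth = 105.13 m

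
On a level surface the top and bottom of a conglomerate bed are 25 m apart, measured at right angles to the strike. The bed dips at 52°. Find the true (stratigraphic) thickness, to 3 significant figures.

19.7 m

True thickness t = w · sin(dip) = 25 × sin 52°
t = 25 × 0.7880 = 19.700 m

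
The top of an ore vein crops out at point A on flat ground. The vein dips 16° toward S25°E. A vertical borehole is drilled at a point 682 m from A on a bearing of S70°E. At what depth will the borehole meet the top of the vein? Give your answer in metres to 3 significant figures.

138 m

The hole lies 45° from the dip direction, so the down-dip offset is 682 × cos 45° = 482.25 m.
Depth = down-dip offset × tan(dip) = 482.25 × tan 16° = 482.25 × 0.2867
Depth = 138.28 m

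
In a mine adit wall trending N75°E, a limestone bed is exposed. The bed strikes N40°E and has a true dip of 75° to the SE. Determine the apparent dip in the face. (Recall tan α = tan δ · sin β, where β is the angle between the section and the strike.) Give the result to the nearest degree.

65°

The section lies 35° from the strike.
tan(apparent dip) = tan 75° · sin 35° = 2.1406
α = arctan(2.1406) = 64.96°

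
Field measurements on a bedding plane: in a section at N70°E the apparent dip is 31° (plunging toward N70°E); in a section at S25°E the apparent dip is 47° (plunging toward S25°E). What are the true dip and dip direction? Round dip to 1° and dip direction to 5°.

true dip 50°, dip direction 130°

The two traces are lines in the plane: v₁ = (sin 70°·cos 31°, cos 70°·cos 31°, −sin 31°), v₂ = (sin 155°·cos 47°, cos 155°·cos 47°, −sin 47°).
Cross product v₁ × v₂ gives the pole to the plane: n ∝ (0.533, -0.441, 0.582).
Dip δ = arctan(|n_h|/n_z) = arctan(0.691/0.582) = 49.9°.
Dip direction = atan2(0.533, -0.441) = 130° (azimuth of n's horizontal projection).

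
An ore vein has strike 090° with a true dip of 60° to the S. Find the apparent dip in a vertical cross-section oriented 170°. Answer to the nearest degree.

The section lies 80° from the strike.
tan(apparent dip) = tan 60° · sin 80° = 1.7057
α = arctan(1.7057) = 59.62°

60°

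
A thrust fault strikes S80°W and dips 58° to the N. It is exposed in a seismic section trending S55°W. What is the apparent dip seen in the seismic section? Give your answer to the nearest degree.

The section lies 25° from the strike.
tan(apparent dip) = tan 58° · sin 25° = 0.6763
α = arctan(0.6763) = 34.07°

34°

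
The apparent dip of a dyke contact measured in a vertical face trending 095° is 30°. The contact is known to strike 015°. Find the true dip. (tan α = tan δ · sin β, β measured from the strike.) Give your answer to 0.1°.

The section is 80° from the strike.
tan δ = tan α / sin β = tan 30° / sin 80° = 0.5774 / 0.9848 = 0.5863
true dip = arctan 0.5863 = 30.38°

30.4°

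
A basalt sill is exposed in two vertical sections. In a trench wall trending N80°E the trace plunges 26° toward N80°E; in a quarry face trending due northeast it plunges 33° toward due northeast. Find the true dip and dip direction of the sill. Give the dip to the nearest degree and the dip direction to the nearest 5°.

The two traces are lines in the plane: v₁ = (sin 80°·cos 26°, cos 80°·cos 26°, −sin 26°), v₂ = (sin 45°·cos 33°, cos 45°·cos 33°, −sin 33°).
Cross product v₁ × v₂ gives the pole to the plane: n ∝ (0.175, 0.222, 0.432).
tan δ = √(n_x²+n_y²)/n_z = 0.283/0.432, so δ = 33.2°.
Dip direction = atan2(0.175, 0.222) = 38° (azimuth of n's horizontal projection).

true dip 33°, dip direction 040°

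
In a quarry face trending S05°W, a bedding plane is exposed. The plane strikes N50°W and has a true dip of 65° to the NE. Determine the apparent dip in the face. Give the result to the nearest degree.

60°

The strike is N50°W and the section trends S05°W; the acute angle between them is β = 55°.
tan(apparent dip) = tan 65° · sin 55° = 1.7567
α = arctan(1.7567) = 60.35°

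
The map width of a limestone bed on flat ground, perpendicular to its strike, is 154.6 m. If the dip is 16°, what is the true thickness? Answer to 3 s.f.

42.6 m

True thickness t = w · sin(dip) = 154.6 × sin 16°
t = 154.6 × 0.2756 = 42.614 m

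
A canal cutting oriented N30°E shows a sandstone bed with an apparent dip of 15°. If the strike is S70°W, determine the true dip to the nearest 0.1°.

The section is 40° from the strike.
tan δ = tan α / sin β = tan 15° / sin 40° = 0.2679 / 0.6428 = 0.4169
δ = arctan(0.4169) = 22.63°

22.6°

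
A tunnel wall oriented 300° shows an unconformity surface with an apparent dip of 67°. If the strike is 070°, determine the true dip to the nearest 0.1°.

72.0°

β = acute angle between strike 070° and section 300° = 50°.
tan(true dip) = tan 67° / sin 50° = 3.0753
δ = arctan(3.0753) = 71.99°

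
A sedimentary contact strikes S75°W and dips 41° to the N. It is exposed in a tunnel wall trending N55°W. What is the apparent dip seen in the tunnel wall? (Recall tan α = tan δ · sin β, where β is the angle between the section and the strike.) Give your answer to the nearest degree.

34°

Angle between strike (S75°W) and section (N55°W): β = 50°.
tan α = tan 41° × sin 50° = 0.8693 × 0.7660 = 0.6659
α = arctan(0.6659) = 33.66°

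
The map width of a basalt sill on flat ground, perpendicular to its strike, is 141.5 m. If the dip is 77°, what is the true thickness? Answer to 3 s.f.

True thickness t = w · sin(dip) = 141.5 × sin 77°
t = 141.5 × 0.9744 = 137.873 m

138 m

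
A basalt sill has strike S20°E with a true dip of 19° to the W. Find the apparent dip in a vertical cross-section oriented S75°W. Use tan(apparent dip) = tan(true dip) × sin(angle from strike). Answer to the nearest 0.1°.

The section lies 85° from the strike.
tan(apparent dip) = tan 19° · sin 85° = 0.3430
α = arctan(0.3430) = 18.93°

18.9°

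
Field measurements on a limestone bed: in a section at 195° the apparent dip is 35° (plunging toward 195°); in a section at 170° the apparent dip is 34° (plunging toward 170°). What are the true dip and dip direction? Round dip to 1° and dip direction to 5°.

true dip 35°, dip direction 185°

Represent each trace as a vector plunging at its apparent dip toward its trend (east-north-up frame): v₁ = (-0.212, -0.791, -0.574), v₂ = (0.144, -0.816, -0.559).
n = v₁ × v₂ = (-0.026, -0.201, 0.287) (taken with n_z > 0).
True dip = arccos(n_z / |n|) = arccos(0.8167) = 35.2°.
Dip direction = azimuth of (n_x, n_y) = atan2(-0.026, -0.201) = 187°.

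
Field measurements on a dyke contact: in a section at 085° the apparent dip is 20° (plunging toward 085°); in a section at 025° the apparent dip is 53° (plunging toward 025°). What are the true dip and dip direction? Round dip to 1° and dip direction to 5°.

Each apparent-dip line lies in the plane. As unit vectors (x east, y north, z up), v₁ plunges 20°→085° and v₂ plunges 53°→025°.
n = v₁ × v₂ = (0.121, 0.661, 0.490) (taken with n_z > 0).
True dip = arccos(n_z / |n|) = arccos(0.5892) = 53.9°.
Dip direction = atan2(0.121, 0.661) = 10° (azimuth of n's horizontal projection).

true dip 54°, dip direction 010°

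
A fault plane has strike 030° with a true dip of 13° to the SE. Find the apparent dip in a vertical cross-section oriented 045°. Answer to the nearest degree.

The section lies 15° from the strike.
tan(apparent dip) = tan 13° · sin 15° = 0.0598
apparent dip = arctan 0.0598 = 3.42°

3°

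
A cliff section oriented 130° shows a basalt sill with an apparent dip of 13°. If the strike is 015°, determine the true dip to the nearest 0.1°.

14.3°

β = acute angle between strike 015° and section 130° = 65°.
tan(true dip) = tan 13° / sin 65° = 0.2547
true dip = arctan 0.2547 = 14.29°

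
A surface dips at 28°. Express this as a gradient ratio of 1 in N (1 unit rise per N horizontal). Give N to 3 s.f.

1 in 1.88

1 : N means tan θ = 1/N, so N = 1/tan 28° = 1/0.5317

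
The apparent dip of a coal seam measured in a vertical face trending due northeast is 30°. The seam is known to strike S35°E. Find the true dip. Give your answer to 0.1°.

30.4°

β = acute angle between strike S35°E and section due northeast = 80°.
tan(true dip) = tan 30° / sin 80° = 0.5863
true dip = arctan 0.5863 = 30.38°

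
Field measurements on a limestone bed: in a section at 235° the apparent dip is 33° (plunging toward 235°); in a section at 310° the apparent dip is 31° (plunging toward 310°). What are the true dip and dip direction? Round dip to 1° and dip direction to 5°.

Represent each trace as a vector plunging at its apparent dip toward its trend (east-north-up frame): v₁ = (-0.687, -0.481, -0.545), v₂ = (-0.657, 0.551, -0.515).
n = v₁ × v₂ = (-0.548, -0.004, 0.694) (taken with n_z > 0).
Dip δ = arctan(|n_h|/n_z) = arctan(0.548/0.694) = 38.3°.
Dip direction = atan2(-0.548, -0.004) = 270° (azimuth of n's horizontal projection).

true dip 38°, dip direction 270°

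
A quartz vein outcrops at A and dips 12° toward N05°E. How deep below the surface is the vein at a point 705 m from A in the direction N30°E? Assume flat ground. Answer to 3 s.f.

136 m

The hole lies 25° from the dip direction, so the down-dip offset is 705 × cos 25° = 638.95 m.
Depth = down-dip offset × tan(dip) = 638.95 × tan 12° = 638.95 × 0.2126
Depth = 135.81 m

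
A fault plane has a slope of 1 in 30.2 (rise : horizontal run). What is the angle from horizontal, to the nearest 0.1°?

tan θ = 1/30.2 = 0.0331
θ = arctan(0.0331) = 1.90°

1.9°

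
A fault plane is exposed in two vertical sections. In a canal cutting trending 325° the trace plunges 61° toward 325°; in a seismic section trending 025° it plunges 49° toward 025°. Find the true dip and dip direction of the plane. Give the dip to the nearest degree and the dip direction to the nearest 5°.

The two traces are lines in the plane: v₁ = (sin 325°·cos 61°, cos 325°·cos 61°, −sin 61°), v₂ = (sin 25°·cos 49°, cos 25°·cos 49°, −sin 49°).
Cross product v₁ × v₂ gives the pole to the plane: n ∝ (-0.220, 0.452, 0.275).
Dip δ = arctan(|n_h|/n_z) = arctan(0.503/0.275) = 61.3°.
Dip direction = azimuth of (n_x, n_y) = atan2(-0.220, 0.452) = 334°.

true dip 61°, dip direction 335°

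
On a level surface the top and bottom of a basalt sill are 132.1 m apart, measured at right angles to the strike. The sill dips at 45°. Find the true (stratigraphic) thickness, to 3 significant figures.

True thickness t = w · sin(dip) = 132.1 × sin 45°
t = 132.1 × 0.7071 = 93.409 m

93.4 m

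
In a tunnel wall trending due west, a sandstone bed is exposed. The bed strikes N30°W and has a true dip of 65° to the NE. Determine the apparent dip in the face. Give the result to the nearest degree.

The strike is N30°W and the section trends due west; the acute angle between them is β = 60°.
tan α = tan 65° × sin 60° = 2.1445 × 0.8660 = 1.8572
α = arctan(1.8572) = 61.70°

62°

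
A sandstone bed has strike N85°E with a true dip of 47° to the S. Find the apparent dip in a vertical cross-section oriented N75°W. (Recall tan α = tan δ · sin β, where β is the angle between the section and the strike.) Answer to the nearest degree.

20°

Angle between strike (N85°E) and section (N75°W): β = 20°.
tan α = tan 47° × sin 20° = 1.0724 × 0.3420 = 0.3668
α = arctan(0.3668) = 20.14°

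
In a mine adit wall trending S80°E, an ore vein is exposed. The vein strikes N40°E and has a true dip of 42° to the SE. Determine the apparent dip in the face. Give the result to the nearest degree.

38°

The strike is N40°E and the section trends S80°E; the acute angle between them is β = 60°.
tan(apparent dip) = tan 42° · sin 60° = 0.7798
α = arctan(0.7798) = 37.95°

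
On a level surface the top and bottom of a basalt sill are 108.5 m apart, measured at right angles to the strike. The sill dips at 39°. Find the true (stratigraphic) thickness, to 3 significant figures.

True thickness t = w · sin(dip) = 108.5 × sin 39°
t = 108.5 × 0.6293 = 68.281 m

68.3 m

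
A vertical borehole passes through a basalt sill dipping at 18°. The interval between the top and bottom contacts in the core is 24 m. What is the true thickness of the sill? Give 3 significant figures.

True thickness t = h · cos(dip) = 24 × cos 18°
t = 24 × 0.9511 = 22.825 m

22.8 m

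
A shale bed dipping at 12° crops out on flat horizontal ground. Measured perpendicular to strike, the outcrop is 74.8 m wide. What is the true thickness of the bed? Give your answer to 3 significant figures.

15.6 m

True thickness t = w · sin(dip) = 74.8 × sin 12°
t = 74.8 × 0.2079 = 15.552 m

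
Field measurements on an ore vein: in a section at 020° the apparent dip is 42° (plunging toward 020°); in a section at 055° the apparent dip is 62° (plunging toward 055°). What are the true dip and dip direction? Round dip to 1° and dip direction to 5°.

true dip 65°, dip direction 085°

The two traces are lines in the plane: v₁ = (sin 20°·cos 42°, cos 20°·cos 42°, −sin 42°), v₂ = (sin 55°·cos 62°, cos 55°·cos 62°, −sin 62°).
n = v₁ × v₂ = (0.436, 0.033, 0.200) (taken with n_z > 0).
Dip δ = arctan(|n_h|/n_z) = arctan(0.438/0.200) = 65.4°.
Dip direction = atan2(0.436, 0.033) = 86° (azimuth of n's horizontal projection).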